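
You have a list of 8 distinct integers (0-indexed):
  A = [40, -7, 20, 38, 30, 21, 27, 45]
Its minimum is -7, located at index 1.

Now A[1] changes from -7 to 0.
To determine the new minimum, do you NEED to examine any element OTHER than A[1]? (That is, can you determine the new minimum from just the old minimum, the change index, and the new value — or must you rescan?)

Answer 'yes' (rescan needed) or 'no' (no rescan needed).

Old min = -7 at index 1
Change at index 1: -7 -> 0
Index 1 WAS the min and new value 0 > old min -7. Must rescan other elements to find the new min.
Needs rescan: yes

Answer: yes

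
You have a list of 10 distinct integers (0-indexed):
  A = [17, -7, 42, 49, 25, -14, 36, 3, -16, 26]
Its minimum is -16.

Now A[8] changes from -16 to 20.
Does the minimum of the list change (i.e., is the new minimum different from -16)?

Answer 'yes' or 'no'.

Old min = -16
Change: A[8] -16 -> 20
Changed element was the min; new min must be rechecked.
New min = -14; changed? yes

Answer: yes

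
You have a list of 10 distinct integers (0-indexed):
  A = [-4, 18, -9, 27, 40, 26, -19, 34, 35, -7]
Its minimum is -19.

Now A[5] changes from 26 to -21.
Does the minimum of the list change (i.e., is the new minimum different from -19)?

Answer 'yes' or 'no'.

Old min = -19
Change: A[5] 26 -> -21
Changed element was NOT the min; min changes only if -21 < -19.
New min = -21; changed? yes

Answer: yes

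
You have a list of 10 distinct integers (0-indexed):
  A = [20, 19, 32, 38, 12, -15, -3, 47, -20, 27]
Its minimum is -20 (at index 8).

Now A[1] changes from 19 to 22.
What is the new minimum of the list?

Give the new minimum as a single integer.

Old min = -20 (at index 8)
Change: A[1] 19 -> 22
Changed element was NOT the old min.
  New min = min(old_min, new_val) = min(-20, 22) = -20

Answer: -20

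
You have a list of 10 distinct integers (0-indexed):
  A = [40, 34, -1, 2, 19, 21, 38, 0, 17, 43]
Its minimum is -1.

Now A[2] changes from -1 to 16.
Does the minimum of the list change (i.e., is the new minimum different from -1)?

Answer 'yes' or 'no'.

Answer: yes

Derivation:
Old min = -1
Change: A[2] -1 -> 16
Changed element was the min; new min must be rechecked.
New min = 0; changed? yes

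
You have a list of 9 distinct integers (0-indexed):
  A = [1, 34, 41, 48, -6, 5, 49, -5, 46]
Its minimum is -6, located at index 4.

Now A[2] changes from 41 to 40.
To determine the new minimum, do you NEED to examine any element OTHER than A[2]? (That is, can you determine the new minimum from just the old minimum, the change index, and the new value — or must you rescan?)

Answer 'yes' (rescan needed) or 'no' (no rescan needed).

Old min = -6 at index 4
Change at index 2: 41 -> 40
Index 2 was NOT the min. New min = min(-6, 40). No rescan of other elements needed.
Needs rescan: no

Answer: no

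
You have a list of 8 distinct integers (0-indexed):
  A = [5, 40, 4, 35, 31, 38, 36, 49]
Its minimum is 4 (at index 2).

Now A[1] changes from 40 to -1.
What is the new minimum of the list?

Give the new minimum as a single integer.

Old min = 4 (at index 2)
Change: A[1] 40 -> -1
Changed element was NOT the old min.
  New min = min(old_min, new_val) = min(4, -1) = -1

Answer: -1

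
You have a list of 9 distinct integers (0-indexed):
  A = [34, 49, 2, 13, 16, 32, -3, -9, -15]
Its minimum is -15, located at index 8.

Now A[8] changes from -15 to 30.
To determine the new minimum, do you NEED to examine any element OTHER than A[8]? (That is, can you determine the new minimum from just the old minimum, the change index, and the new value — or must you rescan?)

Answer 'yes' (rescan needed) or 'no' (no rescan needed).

Old min = -15 at index 8
Change at index 8: -15 -> 30
Index 8 WAS the min and new value 30 > old min -15. Must rescan other elements to find the new min.
Needs rescan: yes

Answer: yes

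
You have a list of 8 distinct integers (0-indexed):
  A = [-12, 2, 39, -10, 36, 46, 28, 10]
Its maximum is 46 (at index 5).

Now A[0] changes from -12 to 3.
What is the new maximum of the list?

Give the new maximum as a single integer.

Answer: 46

Derivation:
Old max = 46 (at index 5)
Change: A[0] -12 -> 3
Changed element was NOT the old max.
  New max = max(old_max, new_val) = max(46, 3) = 46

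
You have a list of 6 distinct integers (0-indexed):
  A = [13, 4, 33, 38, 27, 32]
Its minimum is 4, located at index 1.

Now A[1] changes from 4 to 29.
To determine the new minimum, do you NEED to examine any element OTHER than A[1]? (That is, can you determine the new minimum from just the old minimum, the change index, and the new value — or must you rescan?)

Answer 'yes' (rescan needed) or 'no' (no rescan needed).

Answer: yes

Derivation:
Old min = 4 at index 1
Change at index 1: 4 -> 29
Index 1 WAS the min and new value 29 > old min 4. Must rescan other elements to find the new min.
Needs rescan: yes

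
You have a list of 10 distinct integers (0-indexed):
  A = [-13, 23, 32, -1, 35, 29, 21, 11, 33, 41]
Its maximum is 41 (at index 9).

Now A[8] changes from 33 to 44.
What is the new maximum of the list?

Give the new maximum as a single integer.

Old max = 41 (at index 9)
Change: A[8] 33 -> 44
Changed element was NOT the old max.
  New max = max(old_max, new_val) = max(41, 44) = 44

Answer: 44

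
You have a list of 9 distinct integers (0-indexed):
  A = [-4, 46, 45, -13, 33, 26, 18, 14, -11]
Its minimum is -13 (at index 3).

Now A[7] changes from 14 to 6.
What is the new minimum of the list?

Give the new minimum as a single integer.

Answer: -13

Derivation:
Old min = -13 (at index 3)
Change: A[7] 14 -> 6
Changed element was NOT the old min.
  New min = min(old_min, new_val) = min(-13, 6) = -13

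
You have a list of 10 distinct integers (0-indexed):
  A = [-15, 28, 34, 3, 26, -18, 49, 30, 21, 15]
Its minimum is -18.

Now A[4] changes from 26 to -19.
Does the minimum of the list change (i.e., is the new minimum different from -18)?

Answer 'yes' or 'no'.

Old min = -18
Change: A[4] 26 -> -19
Changed element was NOT the min; min changes only if -19 < -18.
New min = -19; changed? yes

Answer: yes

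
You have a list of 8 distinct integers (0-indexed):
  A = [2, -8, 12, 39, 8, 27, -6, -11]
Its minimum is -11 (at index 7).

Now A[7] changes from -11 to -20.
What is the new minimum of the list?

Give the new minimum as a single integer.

Old min = -11 (at index 7)
Change: A[7] -11 -> -20
Changed element WAS the min. Need to check: is -20 still <= all others?
  Min of remaining elements: -8
  New min = min(-20, -8) = -20

Answer: -20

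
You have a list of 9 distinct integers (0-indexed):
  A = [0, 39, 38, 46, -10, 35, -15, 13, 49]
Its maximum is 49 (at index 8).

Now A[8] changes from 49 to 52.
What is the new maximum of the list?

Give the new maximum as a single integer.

Old max = 49 (at index 8)
Change: A[8] 49 -> 52
Changed element WAS the max -> may need rescan.
  Max of remaining elements: 46
  New max = max(52, 46) = 52

Answer: 52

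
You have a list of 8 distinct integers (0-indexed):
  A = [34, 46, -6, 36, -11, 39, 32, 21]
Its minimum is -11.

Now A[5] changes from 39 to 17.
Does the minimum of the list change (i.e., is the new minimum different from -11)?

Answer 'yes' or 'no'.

Answer: no

Derivation:
Old min = -11
Change: A[5] 39 -> 17
Changed element was NOT the min; min changes only if 17 < -11.
New min = -11; changed? no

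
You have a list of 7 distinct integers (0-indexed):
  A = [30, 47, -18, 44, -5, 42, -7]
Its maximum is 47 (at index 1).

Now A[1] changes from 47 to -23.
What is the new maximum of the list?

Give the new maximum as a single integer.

Answer: 44

Derivation:
Old max = 47 (at index 1)
Change: A[1] 47 -> -23
Changed element WAS the max -> may need rescan.
  Max of remaining elements: 44
  New max = max(-23, 44) = 44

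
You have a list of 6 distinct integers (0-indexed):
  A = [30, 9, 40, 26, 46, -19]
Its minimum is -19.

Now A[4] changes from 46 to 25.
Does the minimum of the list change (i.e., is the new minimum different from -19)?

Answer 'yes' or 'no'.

Old min = -19
Change: A[4] 46 -> 25
Changed element was NOT the min; min changes only if 25 < -19.
New min = -19; changed? no

Answer: no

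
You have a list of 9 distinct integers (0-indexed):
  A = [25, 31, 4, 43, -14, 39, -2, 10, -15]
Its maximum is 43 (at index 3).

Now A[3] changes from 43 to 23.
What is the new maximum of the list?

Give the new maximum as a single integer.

Answer: 39

Derivation:
Old max = 43 (at index 3)
Change: A[3] 43 -> 23
Changed element WAS the max -> may need rescan.
  Max of remaining elements: 39
  New max = max(23, 39) = 39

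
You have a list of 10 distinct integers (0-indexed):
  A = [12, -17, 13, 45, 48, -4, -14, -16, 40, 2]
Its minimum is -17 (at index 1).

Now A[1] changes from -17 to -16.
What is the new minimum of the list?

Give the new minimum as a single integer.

Old min = -17 (at index 1)
Change: A[1] -17 -> -16
Changed element WAS the min. Need to check: is -16 still <= all others?
  Min of remaining elements: -16
  New min = min(-16, -16) = -16

Answer: -16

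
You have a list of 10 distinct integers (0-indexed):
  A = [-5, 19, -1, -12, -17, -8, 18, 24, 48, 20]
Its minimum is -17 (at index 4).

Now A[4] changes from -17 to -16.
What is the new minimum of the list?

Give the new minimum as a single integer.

Answer: -16

Derivation:
Old min = -17 (at index 4)
Change: A[4] -17 -> -16
Changed element WAS the min. Need to check: is -16 still <= all others?
  Min of remaining elements: -12
  New min = min(-16, -12) = -16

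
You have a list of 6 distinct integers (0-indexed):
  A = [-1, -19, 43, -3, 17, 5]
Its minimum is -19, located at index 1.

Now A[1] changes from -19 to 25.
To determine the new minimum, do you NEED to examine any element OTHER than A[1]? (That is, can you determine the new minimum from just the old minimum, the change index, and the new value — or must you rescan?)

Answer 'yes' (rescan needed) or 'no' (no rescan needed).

Answer: yes

Derivation:
Old min = -19 at index 1
Change at index 1: -19 -> 25
Index 1 WAS the min and new value 25 > old min -19. Must rescan other elements to find the new min.
Needs rescan: yes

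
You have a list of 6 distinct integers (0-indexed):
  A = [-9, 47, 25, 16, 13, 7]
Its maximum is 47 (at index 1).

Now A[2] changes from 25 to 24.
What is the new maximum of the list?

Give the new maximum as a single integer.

Answer: 47

Derivation:
Old max = 47 (at index 1)
Change: A[2] 25 -> 24
Changed element was NOT the old max.
  New max = max(old_max, new_val) = max(47, 24) = 47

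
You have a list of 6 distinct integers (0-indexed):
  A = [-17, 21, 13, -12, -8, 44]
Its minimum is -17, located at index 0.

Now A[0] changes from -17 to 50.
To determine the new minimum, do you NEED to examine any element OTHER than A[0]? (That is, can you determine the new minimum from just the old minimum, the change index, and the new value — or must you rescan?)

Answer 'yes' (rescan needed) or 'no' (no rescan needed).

Old min = -17 at index 0
Change at index 0: -17 -> 50
Index 0 WAS the min and new value 50 > old min -17. Must rescan other elements to find the new min.
Needs rescan: yes

Answer: yes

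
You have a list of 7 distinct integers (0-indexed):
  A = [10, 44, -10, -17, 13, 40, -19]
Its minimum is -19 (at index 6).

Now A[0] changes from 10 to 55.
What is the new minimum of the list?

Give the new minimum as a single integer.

Old min = -19 (at index 6)
Change: A[0] 10 -> 55
Changed element was NOT the old min.
  New min = min(old_min, new_val) = min(-19, 55) = -19

Answer: -19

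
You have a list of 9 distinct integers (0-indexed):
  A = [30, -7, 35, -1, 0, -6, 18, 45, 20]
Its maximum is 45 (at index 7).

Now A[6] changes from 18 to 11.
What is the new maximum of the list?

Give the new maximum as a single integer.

Old max = 45 (at index 7)
Change: A[6] 18 -> 11
Changed element was NOT the old max.
  New max = max(old_max, new_val) = max(45, 11) = 45

Answer: 45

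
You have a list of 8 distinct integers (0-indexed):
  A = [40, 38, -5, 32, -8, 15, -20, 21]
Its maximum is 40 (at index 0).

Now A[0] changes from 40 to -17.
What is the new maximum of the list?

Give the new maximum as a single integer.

Answer: 38

Derivation:
Old max = 40 (at index 0)
Change: A[0] 40 -> -17
Changed element WAS the max -> may need rescan.
  Max of remaining elements: 38
  New max = max(-17, 38) = 38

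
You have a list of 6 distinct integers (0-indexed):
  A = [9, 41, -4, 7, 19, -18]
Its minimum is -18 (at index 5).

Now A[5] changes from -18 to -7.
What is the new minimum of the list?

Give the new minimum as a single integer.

Answer: -7

Derivation:
Old min = -18 (at index 5)
Change: A[5] -18 -> -7
Changed element WAS the min. Need to check: is -7 still <= all others?
  Min of remaining elements: -4
  New min = min(-7, -4) = -7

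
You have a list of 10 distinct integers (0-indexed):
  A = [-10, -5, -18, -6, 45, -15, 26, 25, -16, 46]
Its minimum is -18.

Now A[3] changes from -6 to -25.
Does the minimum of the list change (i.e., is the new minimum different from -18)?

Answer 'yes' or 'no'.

Old min = -18
Change: A[3] -6 -> -25
Changed element was NOT the min; min changes only if -25 < -18.
New min = -25; changed? yes

Answer: yes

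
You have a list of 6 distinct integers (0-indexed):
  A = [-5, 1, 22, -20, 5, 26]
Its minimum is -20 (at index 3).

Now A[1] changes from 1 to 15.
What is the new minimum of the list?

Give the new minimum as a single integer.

Old min = -20 (at index 3)
Change: A[1] 1 -> 15
Changed element was NOT the old min.
  New min = min(old_min, new_val) = min(-20, 15) = -20

Answer: -20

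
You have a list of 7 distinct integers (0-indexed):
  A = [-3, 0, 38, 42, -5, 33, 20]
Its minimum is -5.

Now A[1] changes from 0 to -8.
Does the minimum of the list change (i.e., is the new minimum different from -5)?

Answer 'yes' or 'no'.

Old min = -5
Change: A[1] 0 -> -8
Changed element was NOT the min; min changes only if -8 < -5.
New min = -8; changed? yes

Answer: yes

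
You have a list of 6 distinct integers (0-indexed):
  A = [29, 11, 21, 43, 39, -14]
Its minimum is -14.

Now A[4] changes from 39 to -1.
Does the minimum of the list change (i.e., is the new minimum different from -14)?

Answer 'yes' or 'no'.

Old min = -14
Change: A[4] 39 -> -1
Changed element was NOT the min; min changes only if -1 < -14.
New min = -14; changed? no

Answer: no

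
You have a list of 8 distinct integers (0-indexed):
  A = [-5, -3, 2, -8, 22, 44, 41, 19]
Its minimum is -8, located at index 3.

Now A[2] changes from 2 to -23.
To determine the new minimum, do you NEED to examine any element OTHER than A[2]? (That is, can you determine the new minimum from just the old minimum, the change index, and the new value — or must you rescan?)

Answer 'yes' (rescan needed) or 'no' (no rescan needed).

Answer: no

Derivation:
Old min = -8 at index 3
Change at index 2: 2 -> -23
Index 2 was NOT the min. New min = min(-8, -23). No rescan of other elements needed.
Needs rescan: no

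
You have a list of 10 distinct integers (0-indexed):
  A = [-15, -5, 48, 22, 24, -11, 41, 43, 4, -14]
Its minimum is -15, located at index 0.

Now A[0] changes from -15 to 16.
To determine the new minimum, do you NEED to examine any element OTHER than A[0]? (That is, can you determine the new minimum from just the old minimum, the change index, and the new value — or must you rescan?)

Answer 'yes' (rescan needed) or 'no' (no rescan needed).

Old min = -15 at index 0
Change at index 0: -15 -> 16
Index 0 WAS the min and new value 16 > old min -15. Must rescan other elements to find the new min.
Needs rescan: yes

Answer: yes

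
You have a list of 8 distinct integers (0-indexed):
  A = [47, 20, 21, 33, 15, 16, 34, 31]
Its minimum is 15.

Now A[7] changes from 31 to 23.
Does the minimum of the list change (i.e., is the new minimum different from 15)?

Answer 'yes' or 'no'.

Old min = 15
Change: A[7] 31 -> 23
Changed element was NOT the min; min changes only if 23 < 15.
New min = 15; changed? no

Answer: no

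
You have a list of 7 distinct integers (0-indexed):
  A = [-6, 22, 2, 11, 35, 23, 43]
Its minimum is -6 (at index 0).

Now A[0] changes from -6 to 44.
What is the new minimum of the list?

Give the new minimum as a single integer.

Old min = -6 (at index 0)
Change: A[0] -6 -> 44
Changed element WAS the min. Need to check: is 44 still <= all others?
  Min of remaining elements: 2
  New min = min(44, 2) = 2

Answer: 2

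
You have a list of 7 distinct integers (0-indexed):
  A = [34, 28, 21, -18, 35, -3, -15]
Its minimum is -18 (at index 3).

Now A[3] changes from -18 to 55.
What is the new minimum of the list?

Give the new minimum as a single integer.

Answer: -15

Derivation:
Old min = -18 (at index 3)
Change: A[3] -18 -> 55
Changed element WAS the min. Need to check: is 55 still <= all others?
  Min of remaining elements: -15
  New min = min(55, -15) = -15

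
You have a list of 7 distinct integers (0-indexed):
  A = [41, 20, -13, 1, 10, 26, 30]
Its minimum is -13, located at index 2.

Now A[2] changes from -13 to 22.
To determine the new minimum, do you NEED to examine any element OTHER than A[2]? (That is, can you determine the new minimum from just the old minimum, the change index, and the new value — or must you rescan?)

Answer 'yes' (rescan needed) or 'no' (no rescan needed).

Old min = -13 at index 2
Change at index 2: -13 -> 22
Index 2 WAS the min and new value 22 > old min -13. Must rescan other elements to find the new min.
Needs rescan: yes

Answer: yes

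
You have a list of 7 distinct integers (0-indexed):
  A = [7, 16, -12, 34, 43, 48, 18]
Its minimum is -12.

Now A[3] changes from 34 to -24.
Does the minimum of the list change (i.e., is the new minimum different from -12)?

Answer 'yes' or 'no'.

Old min = -12
Change: A[3] 34 -> -24
Changed element was NOT the min; min changes only if -24 < -12.
New min = -24; changed? yes

Answer: yes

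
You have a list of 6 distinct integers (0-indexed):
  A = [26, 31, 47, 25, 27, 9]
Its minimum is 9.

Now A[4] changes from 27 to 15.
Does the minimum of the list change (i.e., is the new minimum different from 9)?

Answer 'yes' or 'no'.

Answer: no

Derivation:
Old min = 9
Change: A[4] 27 -> 15
Changed element was NOT the min; min changes only if 15 < 9.
New min = 9; changed? no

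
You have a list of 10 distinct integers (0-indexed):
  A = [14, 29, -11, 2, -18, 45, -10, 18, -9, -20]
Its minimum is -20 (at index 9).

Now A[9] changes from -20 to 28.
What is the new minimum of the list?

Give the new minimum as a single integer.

Answer: -18

Derivation:
Old min = -20 (at index 9)
Change: A[9] -20 -> 28
Changed element WAS the min. Need to check: is 28 still <= all others?
  Min of remaining elements: -18
  New min = min(28, -18) = -18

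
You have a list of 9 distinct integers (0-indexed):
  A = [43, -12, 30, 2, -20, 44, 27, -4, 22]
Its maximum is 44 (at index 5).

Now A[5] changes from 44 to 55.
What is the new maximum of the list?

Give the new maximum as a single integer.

Answer: 55

Derivation:
Old max = 44 (at index 5)
Change: A[5] 44 -> 55
Changed element WAS the max -> may need rescan.
  Max of remaining elements: 43
  New max = max(55, 43) = 55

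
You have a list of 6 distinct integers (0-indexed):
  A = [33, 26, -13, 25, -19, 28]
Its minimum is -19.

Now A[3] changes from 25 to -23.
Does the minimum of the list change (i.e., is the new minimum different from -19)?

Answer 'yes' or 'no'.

Old min = -19
Change: A[3] 25 -> -23
Changed element was NOT the min; min changes only if -23 < -19.
New min = -23; changed? yes

Answer: yes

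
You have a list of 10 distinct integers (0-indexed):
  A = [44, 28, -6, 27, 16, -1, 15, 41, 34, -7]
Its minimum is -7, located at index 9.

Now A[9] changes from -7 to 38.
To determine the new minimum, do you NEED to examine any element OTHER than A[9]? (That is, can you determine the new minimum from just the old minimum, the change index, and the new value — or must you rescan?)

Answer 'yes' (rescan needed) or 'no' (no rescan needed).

Old min = -7 at index 9
Change at index 9: -7 -> 38
Index 9 WAS the min and new value 38 > old min -7. Must rescan other elements to find the new min.
Needs rescan: yes

Answer: yes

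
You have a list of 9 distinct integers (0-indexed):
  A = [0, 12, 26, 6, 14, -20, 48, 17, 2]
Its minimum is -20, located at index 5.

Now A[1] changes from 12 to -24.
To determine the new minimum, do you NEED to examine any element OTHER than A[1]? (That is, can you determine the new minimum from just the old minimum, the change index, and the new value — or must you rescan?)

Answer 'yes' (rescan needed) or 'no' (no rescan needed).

Old min = -20 at index 5
Change at index 1: 12 -> -24
Index 1 was NOT the min. New min = min(-20, -24). No rescan of other elements needed.
Needs rescan: no

Answer: no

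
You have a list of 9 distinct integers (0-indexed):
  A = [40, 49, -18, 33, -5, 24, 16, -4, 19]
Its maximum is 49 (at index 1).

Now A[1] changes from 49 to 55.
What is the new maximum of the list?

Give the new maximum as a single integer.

Answer: 55

Derivation:
Old max = 49 (at index 1)
Change: A[1] 49 -> 55
Changed element WAS the max -> may need rescan.
  Max of remaining elements: 40
  New max = max(55, 40) = 55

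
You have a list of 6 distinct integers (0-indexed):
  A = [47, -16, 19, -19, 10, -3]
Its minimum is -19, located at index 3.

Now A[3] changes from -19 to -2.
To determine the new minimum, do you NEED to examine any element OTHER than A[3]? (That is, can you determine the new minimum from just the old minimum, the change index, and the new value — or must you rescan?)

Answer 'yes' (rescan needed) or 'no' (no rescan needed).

Answer: yes

Derivation:
Old min = -19 at index 3
Change at index 3: -19 -> -2
Index 3 WAS the min and new value -2 > old min -19. Must rescan other elements to find the new min.
Needs rescan: yes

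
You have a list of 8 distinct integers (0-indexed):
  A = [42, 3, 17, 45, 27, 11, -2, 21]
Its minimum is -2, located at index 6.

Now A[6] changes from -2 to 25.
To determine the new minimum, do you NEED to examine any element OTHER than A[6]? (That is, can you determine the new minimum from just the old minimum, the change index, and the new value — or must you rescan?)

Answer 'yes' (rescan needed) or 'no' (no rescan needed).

Old min = -2 at index 6
Change at index 6: -2 -> 25
Index 6 WAS the min and new value 25 > old min -2. Must rescan other elements to find the new min.
Needs rescan: yes

Answer: yes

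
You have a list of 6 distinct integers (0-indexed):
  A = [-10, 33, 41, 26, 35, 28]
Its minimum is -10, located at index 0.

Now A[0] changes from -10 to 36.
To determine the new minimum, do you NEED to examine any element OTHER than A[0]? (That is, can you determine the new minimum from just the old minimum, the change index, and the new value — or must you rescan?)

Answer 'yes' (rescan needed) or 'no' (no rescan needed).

Answer: yes

Derivation:
Old min = -10 at index 0
Change at index 0: -10 -> 36
Index 0 WAS the min and new value 36 > old min -10. Must rescan other elements to find the new min.
Needs rescan: yes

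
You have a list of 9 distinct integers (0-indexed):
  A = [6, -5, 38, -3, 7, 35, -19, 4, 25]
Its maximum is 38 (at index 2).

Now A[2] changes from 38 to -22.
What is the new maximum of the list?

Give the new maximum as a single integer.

Old max = 38 (at index 2)
Change: A[2] 38 -> -22
Changed element WAS the max -> may need rescan.
  Max of remaining elements: 35
  New max = max(-22, 35) = 35

Answer: 35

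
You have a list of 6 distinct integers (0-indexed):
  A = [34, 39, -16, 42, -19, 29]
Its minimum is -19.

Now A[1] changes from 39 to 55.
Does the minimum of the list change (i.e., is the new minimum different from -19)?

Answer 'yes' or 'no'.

Answer: no

Derivation:
Old min = -19
Change: A[1] 39 -> 55
Changed element was NOT the min; min changes only if 55 < -19.
New min = -19; changed? no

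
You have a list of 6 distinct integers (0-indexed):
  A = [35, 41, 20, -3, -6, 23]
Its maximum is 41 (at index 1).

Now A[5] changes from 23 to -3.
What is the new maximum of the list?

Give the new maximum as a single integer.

Old max = 41 (at index 1)
Change: A[5] 23 -> -3
Changed element was NOT the old max.
  New max = max(old_max, new_val) = max(41, -3) = 41

Answer: 41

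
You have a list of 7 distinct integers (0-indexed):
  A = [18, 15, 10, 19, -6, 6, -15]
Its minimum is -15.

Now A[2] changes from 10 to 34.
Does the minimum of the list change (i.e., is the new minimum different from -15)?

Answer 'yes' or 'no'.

Old min = -15
Change: A[2] 10 -> 34
Changed element was NOT the min; min changes only if 34 < -15.
New min = -15; changed? no

Answer: no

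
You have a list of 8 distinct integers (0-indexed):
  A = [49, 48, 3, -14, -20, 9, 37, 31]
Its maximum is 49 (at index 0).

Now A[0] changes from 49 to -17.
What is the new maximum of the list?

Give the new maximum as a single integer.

Old max = 49 (at index 0)
Change: A[0] 49 -> -17
Changed element WAS the max -> may need rescan.
  Max of remaining elements: 48
  New max = max(-17, 48) = 48

Answer: 48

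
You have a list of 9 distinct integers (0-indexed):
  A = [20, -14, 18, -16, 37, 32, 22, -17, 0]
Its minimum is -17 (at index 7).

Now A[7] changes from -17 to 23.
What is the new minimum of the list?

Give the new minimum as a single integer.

Old min = -17 (at index 7)
Change: A[7] -17 -> 23
Changed element WAS the min. Need to check: is 23 still <= all others?
  Min of remaining elements: -16
  New min = min(23, -16) = -16

Answer: -16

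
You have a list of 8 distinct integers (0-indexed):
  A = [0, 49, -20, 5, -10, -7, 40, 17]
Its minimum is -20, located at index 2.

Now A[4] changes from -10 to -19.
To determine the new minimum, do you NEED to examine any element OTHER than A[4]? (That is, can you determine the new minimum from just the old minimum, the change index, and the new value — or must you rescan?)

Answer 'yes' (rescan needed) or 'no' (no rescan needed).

Answer: no

Derivation:
Old min = -20 at index 2
Change at index 4: -10 -> -19
Index 4 was NOT the min. New min = min(-20, -19). No rescan of other elements needed.
Needs rescan: no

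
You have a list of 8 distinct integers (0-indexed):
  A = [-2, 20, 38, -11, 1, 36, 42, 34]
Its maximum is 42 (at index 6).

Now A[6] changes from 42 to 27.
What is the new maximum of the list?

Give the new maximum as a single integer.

Old max = 42 (at index 6)
Change: A[6] 42 -> 27
Changed element WAS the max -> may need rescan.
  Max of remaining elements: 38
  New max = max(27, 38) = 38

Answer: 38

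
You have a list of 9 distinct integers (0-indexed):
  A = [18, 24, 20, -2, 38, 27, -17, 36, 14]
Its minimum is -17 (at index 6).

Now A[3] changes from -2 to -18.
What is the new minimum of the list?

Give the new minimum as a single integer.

Answer: -18

Derivation:
Old min = -17 (at index 6)
Change: A[3] -2 -> -18
Changed element was NOT the old min.
  New min = min(old_min, new_val) = min(-17, -18) = -18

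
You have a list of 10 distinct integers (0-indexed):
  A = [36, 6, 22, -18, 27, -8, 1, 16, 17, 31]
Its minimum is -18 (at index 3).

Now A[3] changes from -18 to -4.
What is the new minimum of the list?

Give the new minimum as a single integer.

Old min = -18 (at index 3)
Change: A[3] -18 -> -4
Changed element WAS the min. Need to check: is -4 still <= all others?
  Min of remaining elements: -8
  New min = min(-4, -8) = -8

Answer: -8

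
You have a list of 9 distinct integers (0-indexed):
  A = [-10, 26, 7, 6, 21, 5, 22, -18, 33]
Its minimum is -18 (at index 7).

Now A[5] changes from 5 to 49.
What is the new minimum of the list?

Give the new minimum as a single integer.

Old min = -18 (at index 7)
Change: A[5] 5 -> 49
Changed element was NOT the old min.
  New min = min(old_min, new_val) = min(-18, 49) = -18

Answer: -18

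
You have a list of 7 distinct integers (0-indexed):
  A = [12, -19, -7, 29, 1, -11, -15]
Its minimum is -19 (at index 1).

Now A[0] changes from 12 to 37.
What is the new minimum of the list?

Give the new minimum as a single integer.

Answer: -19

Derivation:
Old min = -19 (at index 1)
Change: A[0] 12 -> 37
Changed element was NOT the old min.
  New min = min(old_min, new_val) = min(-19, 37) = -19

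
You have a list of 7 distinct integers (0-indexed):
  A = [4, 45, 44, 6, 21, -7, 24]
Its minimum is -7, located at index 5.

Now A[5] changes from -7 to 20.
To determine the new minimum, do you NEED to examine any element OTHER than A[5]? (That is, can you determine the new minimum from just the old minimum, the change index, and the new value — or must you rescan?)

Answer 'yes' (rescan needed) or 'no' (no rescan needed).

Answer: yes

Derivation:
Old min = -7 at index 5
Change at index 5: -7 -> 20
Index 5 WAS the min and new value 20 > old min -7. Must rescan other elements to find the new min.
Needs rescan: yes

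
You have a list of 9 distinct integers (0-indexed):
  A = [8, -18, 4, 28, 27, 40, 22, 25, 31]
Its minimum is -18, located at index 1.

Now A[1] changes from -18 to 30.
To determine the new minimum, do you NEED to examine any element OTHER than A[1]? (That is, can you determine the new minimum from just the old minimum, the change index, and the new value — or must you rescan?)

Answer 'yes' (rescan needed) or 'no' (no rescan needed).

Answer: yes

Derivation:
Old min = -18 at index 1
Change at index 1: -18 -> 30
Index 1 WAS the min and new value 30 > old min -18. Must rescan other elements to find the new min.
Needs rescan: yes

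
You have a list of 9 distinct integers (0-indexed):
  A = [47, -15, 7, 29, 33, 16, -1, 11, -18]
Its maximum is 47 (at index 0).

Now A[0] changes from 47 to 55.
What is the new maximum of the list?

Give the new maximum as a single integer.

Answer: 55

Derivation:
Old max = 47 (at index 0)
Change: A[0] 47 -> 55
Changed element WAS the max -> may need rescan.
  Max of remaining elements: 33
  New max = max(55, 33) = 55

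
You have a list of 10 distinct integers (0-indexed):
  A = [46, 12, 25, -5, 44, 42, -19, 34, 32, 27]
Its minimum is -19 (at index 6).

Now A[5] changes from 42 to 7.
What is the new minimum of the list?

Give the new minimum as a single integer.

Answer: -19

Derivation:
Old min = -19 (at index 6)
Change: A[5] 42 -> 7
Changed element was NOT the old min.
  New min = min(old_min, new_val) = min(-19, 7) = -19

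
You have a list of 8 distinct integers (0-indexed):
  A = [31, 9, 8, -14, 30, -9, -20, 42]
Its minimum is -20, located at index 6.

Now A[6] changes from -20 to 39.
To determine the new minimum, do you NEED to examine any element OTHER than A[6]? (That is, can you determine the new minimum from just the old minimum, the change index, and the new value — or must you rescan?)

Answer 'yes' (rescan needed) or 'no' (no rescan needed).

Old min = -20 at index 6
Change at index 6: -20 -> 39
Index 6 WAS the min and new value 39 > old min -20. Must rescan other elements to find the new min.
Needs rescan: yes

Answer: yes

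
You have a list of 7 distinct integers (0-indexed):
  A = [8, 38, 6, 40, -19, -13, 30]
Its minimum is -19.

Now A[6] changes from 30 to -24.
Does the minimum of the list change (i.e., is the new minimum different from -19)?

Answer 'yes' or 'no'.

Old min = -19
Change: A[6] 30 -> -24
Changed element was NOT the min; min changes only if -24 < -19.
New min = -24; changed? yes

Answer: yes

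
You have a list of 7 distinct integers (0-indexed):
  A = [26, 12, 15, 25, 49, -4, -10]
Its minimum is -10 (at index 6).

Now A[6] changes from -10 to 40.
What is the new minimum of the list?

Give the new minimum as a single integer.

Old min = -10 (at index 6)
Change: A[6] -10 -> 40
Changed element WAS the min. Need to check: is 40 still <= all others?
  Min of remaining elements: -4
  New min = min(40, -4) = -4

Answer: -4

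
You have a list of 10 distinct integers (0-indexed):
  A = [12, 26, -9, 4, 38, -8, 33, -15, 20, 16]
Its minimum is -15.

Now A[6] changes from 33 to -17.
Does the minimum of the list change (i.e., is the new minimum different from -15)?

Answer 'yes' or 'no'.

Old min = -15
Change: A[6] 33 -> -17
Changed element was NOT the min; min changes only if -17 < -15.
New min = -17; changed? yes

Answer: yes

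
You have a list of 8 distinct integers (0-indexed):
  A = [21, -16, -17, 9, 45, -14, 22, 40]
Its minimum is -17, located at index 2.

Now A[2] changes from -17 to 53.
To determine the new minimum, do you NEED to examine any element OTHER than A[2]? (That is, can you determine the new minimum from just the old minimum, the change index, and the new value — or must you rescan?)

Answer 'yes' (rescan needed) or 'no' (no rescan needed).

Old min = -17 at index 2
Change at index 2: -17 -> 53
Index 2 WAS the min and new value 53 > old min -17. Must rescan other elements to find the new min.
Needs rescan: yes

Answer: yes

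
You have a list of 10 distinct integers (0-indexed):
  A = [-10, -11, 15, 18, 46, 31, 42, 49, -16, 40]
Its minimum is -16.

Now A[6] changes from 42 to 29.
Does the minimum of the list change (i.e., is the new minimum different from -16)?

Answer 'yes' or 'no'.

Answer: no

Derivation:
Old min = -16
Change: A[6] 42 -> 29
Changed element was NOT the min; min changes only if 29 < -16.
New min = -16; changed? no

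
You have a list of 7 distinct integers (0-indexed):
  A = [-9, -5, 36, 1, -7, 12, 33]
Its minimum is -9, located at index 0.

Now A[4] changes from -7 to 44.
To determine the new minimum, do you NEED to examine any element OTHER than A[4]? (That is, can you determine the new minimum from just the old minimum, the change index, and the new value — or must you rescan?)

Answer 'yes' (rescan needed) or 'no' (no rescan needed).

Old min = -9 at index 0
Change at index 4: -7 -> 44
Index 4 was NOT the min. New min = min(-9, 44). No rescan of other elements needed.
Needs rescan: no

Answer: no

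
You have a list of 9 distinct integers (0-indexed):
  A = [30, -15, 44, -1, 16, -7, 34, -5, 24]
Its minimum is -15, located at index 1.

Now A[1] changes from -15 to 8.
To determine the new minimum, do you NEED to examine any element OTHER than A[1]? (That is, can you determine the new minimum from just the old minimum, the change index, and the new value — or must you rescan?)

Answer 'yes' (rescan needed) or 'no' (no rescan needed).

Answer: yes

Derivation:
Old min = -15 at index 1
Change at index 1: -15 -> 8
Index 1 WAS the min and new value 8 > old min -15. Must rescan other elements to find the new min.
Needs rescan: yes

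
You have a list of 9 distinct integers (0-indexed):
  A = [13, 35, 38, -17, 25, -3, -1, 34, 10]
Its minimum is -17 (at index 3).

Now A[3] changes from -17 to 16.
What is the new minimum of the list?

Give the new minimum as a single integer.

Old min = -17 (at index 3)
Change: A[3] -17 -> 16
Changed element WAS the min. Need to check: is 16 still <= all others?
  Min of remaining elements: -3
  New min = min(16, -3) = -3

Answer: -3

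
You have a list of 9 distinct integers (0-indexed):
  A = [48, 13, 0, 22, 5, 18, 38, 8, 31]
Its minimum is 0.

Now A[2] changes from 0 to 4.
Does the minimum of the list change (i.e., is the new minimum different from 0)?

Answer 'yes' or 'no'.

Answer: yes

Derivation:
Old min = 0
Change: A[2] 0 -> 4
Changed element was the min; new min must be rechecked.
New min = 4; changed? yes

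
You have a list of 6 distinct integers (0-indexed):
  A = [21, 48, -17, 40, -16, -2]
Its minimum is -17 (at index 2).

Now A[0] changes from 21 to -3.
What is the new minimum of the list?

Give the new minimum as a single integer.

Answer: -17

Derivation:
Old min = -17 (at index 2)
Change: A[0] 21 -> -3
Changed element was NOT the old min.
  New min = min(old_min, new_val) = min(-17, -3) = -17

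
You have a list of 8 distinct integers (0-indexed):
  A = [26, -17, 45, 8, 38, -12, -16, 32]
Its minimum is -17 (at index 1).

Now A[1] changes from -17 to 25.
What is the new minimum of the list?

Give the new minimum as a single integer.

Answer: -16

Derivation:
Old min = -17 (at index 1)
Change: A[1] -17 -> 25
Changed element WAS the min. Need to check: is 25 still <= all others?
  Min of remaining elements: -16
  New min = min(25, -16) = -16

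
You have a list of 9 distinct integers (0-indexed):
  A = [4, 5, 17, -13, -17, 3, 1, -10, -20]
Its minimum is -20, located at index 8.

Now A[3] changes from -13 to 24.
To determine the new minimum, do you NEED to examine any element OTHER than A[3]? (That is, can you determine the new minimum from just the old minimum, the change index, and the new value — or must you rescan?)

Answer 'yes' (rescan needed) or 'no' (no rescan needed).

Old min = -20 at index 8
Change at index 3: -13 -> 24
Index 3 was NOT the min. New min = min(-20, 24). No rescan of other elements needed.
Needs rescan: no

Answer: no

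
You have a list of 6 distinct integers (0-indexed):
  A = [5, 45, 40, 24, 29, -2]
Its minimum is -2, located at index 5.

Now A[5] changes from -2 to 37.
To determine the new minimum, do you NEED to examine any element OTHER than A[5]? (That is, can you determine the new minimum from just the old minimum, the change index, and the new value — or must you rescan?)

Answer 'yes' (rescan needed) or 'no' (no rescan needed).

Old min = -2 at index 5
Change at index 5: -2 -> 37
Index 5 WAS the min and new value 37 > old min -2. Must rescan other elements to find the new min.
Needs rescan: yes

Answer: yes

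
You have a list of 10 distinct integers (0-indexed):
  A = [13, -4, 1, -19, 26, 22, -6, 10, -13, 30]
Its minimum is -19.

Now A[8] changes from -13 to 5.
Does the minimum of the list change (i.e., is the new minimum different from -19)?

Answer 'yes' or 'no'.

Answer: no

Derivation:
Old min = -19
Change: A[8] -13 -> 5
Changed element was NOT the min; min changes only if 5 < -19.
New min = -19; changed? no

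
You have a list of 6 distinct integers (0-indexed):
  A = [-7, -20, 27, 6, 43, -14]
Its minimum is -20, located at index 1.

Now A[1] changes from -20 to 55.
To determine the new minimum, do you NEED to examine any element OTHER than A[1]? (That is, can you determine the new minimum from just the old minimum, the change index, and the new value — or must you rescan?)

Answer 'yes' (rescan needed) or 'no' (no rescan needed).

Answer: yes

Derivation:
Old min = -20 at index 1
Change at index 1: -20 -> 55
Index 1 WAS the min and new value 55 > old min -20. Must rescan other elements to find the new min.
Needs rescan: yes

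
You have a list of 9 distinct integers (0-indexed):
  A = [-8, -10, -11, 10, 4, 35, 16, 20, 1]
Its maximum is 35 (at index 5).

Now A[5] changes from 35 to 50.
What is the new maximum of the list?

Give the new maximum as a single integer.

Old max = 35 (at index 5)
Change: A[5] 35 -> 50
Changed element WAS the max -> may need rescan.
  Max of remaining elements: 20
  New max = max(50, 20) = 50

Answer: 50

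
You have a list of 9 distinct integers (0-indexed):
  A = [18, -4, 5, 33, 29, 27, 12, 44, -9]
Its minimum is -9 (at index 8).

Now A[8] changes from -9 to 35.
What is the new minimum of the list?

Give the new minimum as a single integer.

Answer: -4

Derivation:
Old min = -9 (at index 8)
Change: A[8] -9 -> 35
Changed element WAS the min. Need to check: is 35 still <= all others?
  Min of remaining elements: -4
  New min = min(35, -4) = -4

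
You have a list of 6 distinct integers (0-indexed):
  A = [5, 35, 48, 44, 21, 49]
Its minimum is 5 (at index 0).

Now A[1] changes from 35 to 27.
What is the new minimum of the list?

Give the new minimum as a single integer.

Old min = 5 (at index 0)
Change: A[1] 35 -> 27
Changed element was NOT the old min.
  New min = min(old_min, new_val) = min(5, 27) = 5

Answer: 5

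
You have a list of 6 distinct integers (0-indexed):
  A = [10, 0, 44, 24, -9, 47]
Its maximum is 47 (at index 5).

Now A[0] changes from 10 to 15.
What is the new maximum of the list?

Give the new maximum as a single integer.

Answer: 47

Derivation:
Old max = 47 (at index 5)
Change: A[0] 10 -> 15
Changed element was NOT the old max.
  New max = max(old_max, new_val) = max(47, 15) = 47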